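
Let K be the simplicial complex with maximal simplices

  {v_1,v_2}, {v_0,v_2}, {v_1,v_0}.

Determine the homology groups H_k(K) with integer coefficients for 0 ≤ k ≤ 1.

H_0 = Z,  H_1 = Z.

Take the total order v_0 < v_1 < v_2 on the vertex set. Then K (dimension 1) consists of the simplices:

  0-simplices (3): [v_0], [v_1], [v_2]
  1-simplices (3): [v_0,v_1], [v_0,v_2], [v_1,v_2]

Hence C_0 ≅ Z^3, C_1 ≅ Z^3.

∂_1: C_1 → C_0 is given by ∂[p,q] = [q] − [p]. For instance
  ∂[v_1,v_2] = [v_2] − [v_1].
The 3×3 boundary matrix has rank 2 and Smith normal form diag(1,1).

Now H_k = ker ∂_k / im ∂_{k+1}, so:

  H_0: rank C_0 − rank ∂_1 = 3 − 2 = 1, and the invariant factors of ∂_1 are all 1, so H_0 = Z.
  H_1: rank ker ∂_1 − rank ∂_2 = (3 − 2) − 0 = 1, and there is no ∂_2, so H_1 = Z.

As a check, the Euler characteristic is 3 − 3 = 0, which agrees with 1 − 1 = 0.
(K is a triangulation of the circle S^1.)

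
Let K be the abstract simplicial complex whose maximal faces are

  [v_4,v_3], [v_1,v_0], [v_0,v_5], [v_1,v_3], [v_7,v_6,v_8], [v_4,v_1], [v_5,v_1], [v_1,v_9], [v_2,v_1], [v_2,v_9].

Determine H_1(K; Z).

H_1 = Z^3.

Order the vertices as v_0 < v_1 < v_2 < v_3 < v_4 < v_5 < v_6 < v_7 < v_8 < v_9. Listing each simplex with vertices in this order, K has dimension 2 with simplices:

  0-simplices (10): [v_0], [v_1], [v_2], [v_3], [v_4], [v_5], [v_6], [v_7], [v_8], [v_9]
  1-simplices (12): [v_0,v_1], [v_0,v_5], [v_1,v_2], [v_1,v_3], [v_1,v_4], [v_1,v_5], [v_1,v_9], [v_2,v_9], [v_3,v_4], [v_6,v_7], [v_6,v_8], [v_7,v_8]
  2-simplices (1): [v_6,v_7,v_8]

Hence C_0 ≅ Z^10, C_1 ≅ Z^12, C_2 ≅ Z^1.

Boundary ∂_1: C_1 → C_0 sends each edge [p,q] (with p < q) to q − p. For instance
  ∂[v_6,v_7] = [v_7] − [v_6].
As a 10×12 matrix over Z this has rank 8, with invariant factors (1,1,1,1,1,1,1,1).

Boundary ∂_2: C_2 → C_1 acts by ∂[p,q,r] = [q,r] − [p,r] + [p,q]. For instance
  ∂[v_6,v_7,v_8] = [v_7,v_8] − [v_6,v_8] + [v_6,v_7].
As a 12×1 matrix over Z this has rank 1, with invariant factors (1).

Reading off H_k = ker ∂_k / im ∂_{k+1}:

  H_1: rank ker ∂_1 − rank ∂_2 = (12 − 8) − 1 = 3, and the invariant factors of ∂_2 are all 1, so H_1 = Z^3.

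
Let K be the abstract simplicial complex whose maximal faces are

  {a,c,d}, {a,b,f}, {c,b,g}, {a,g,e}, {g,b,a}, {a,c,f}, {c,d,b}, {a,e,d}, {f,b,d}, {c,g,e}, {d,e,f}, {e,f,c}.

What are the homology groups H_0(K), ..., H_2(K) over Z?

We work with the vertex ordering a < b < c < d < e < f < g. The simplices of K, each written with vertices in increasing order, are:

  0-simplices (7): a, b, c, d, e, f, g
  1-simplices (18): ab, ac, ad, ae, af, ag, bc, bd, bf, bg, cd, ce, cf, cg, de, df, ef, eg
  2-simplices (12): abf, abg, acd, acf, ade, aeg, bcd, bcg, bdf, cef, ceg, def

giving chain groups C_0 ≅ Z^7, C_1 ≅ Z^18, C_2 ≅ Z^12.

∂_1: C_1 → C_0 maps an edge to its endpoints' difference, ∂[p,q] = q − p. For instance
  ∂ad = d − a.
The 7×18 boundary matrix has rank 6 and Smith normal form diag(1,1,1,1,1,1).

The boundary map ∂_2: C_2 → C_1 sends each 2-simplex [p,q,r] to [q,r] − [p,r] + [p,q]. For instance
  ∂cef = ef − cf + ce,
  ∂ade = de − ae + ad.
As a 18×12 matrix over Z this has rank 12, with invariant factors (1,1,1,1,1,1,1,1,1,1,1,2).

From H_k ≅ ker(∂_k) / im(∂_{k+1}) we obtain:

  H_0: rank C_0 − rank ∂_1 = 7 − 6 = 1, and the invariant factors of ∂_1 are all 1, so H_0 = Z.
  H_1: rank ker ∂_1 − rank ∂_2 = (18 − 6) − 12 = 0, and ∂_2 has invariant factor 2 > 1, so H_1 = Z/2.
  H_2: rank ker ∂_2 − rank ∂_3 = (12 − 12) − 0 = 0, and there is no ∂_3, so H_2 = 0.

(K is a triangulation of the real projective plane RP^2.)

H_0 = Z,  H_1 = Z/2,  H_2 = 0.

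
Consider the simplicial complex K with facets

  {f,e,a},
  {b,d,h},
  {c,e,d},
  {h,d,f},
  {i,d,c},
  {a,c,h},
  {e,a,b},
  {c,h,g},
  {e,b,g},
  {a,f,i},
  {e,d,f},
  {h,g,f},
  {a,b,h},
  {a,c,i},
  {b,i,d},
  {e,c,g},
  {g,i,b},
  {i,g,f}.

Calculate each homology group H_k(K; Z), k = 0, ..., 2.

H_0 ≅ Z,  H_1 ≅ Z^2,  H_2 ≅ Z.

Take the total order a < b < c < d < e < f < g < h < i on the vertex set. Then K (dimension 2) consists of the simplices:

  0-simplices (9): a, b, c, d, e, f, g, h, i
  1-simplices (27): ab, ac, ae, af, ah, ai, bd, be, bg, bh, bi, cd, ce, cg, ch, ci, de, df, dh, di, ef, eg, fg, fh, fi, gh, gi
  2-simplices (18): abe, abh, ach, aci, aef, afi, bdh, bdi, beg, bgi, cde, cdi, ceg, cgh, def, dfh, fgh, fgi

Hence C_0 ≅ Z^9, C_1 ≅ Z^27, C_2 ≅ Z^18.

Boundary ∂_1: C_1 → C_0 is given by ∂[p,q] = [q] − [p].
The resulting 9×27 matrix has rank 8, and its Smith normal form has invariant factors (1,1,1,1,1,1,1,1).

∂_2: C_2 → C_1 maps a triangle to the signed sum of its edges. For instance
  ∂abh = bh − ah + ab,
  ∂aci = ci − ai + ac.
The 27×18 boundary matrix has rank 17 and Smith normal form diag(1,1,1,1,1,1,1,1,1,1,1,1,1,1,1,1,1).

Reading off H_k = ker ∂_k / im ∂_{k+1}:

  H_0: rank C_0 − rank ∂_1 = 9 − 8 = 1, and the invariant factors of ∂_1 are all 1, so H_0 = Z.
  H_1: rank ker ∂_1 − rank ∂_2 = (27 − 8) − 17 = 2, and the invariant factors of ∂_2 are all 1, so H_1 = Z^2.
  H_2: rank ker ∂_2 − rank ∂_3 = (18 − 17) − 0 = 1, and there is no ∂_3, so H_2 = Z.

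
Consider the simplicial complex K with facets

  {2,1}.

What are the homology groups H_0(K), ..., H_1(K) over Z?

H_0 = Z,  H_1 = 0.

K has 2 vertices, 1 edge.
rank ∂_0 = 0, rank ∂_1 = 1 ⇒ b_0 = 2 − 0 − 1 = 1; all invariant factors of ∂_1 are 1 so no torsion. So H_0 ≅ Z.
rank ∂_1 = 1, rank ∂_2 = 0 ⇒ b_1 = 1 − 1 − 0 = 0. So H_1 ≅ 0.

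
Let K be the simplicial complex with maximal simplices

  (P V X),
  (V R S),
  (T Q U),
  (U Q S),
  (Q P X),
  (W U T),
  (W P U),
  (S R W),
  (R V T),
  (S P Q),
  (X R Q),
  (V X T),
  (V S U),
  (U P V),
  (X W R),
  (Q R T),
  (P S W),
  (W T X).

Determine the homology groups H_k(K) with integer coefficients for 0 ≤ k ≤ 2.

Fix the vertex order P < Q < R < S < T < U < V < W < X and write every simplex with vertices in increasing order. Then dim K = 2 and the simplices of K are:

  0-simplices (9): P, Q, R, S, T, U, V, W, X
  1-simplices (27): PQ, PS, PU, PV, PW, PX, QR, QS, QT, QU, QX, RS, RT, RV, RW, RX, SU, SV, SW, TU, TV, TW, TX, UV, UW, VX, WX
  2-simplices (18): PQS, PQX, PSW, PUV, PUW, PVX, QRT, QRX, QSU, QTU, RSV, RSW, RTV, RWX, SUV, TUW, TVX, TWX

Hence C_0 ≅ Z^9, C_1 ≅ Z^27, C_2 ≅ Z^18.

Boundary ∂_1: C_1 → C_0 maps an edge to its endpoints' difference, ∂[p,q] = q − p.
This gives a 9×27 integer matrix of rank 8; reducing to Smith normal form yields diagonal entries (1,1,1,1,1,1,1,1).

Boundary ∂_2: C_2 → C_1 maps a triangle to the signed sum of its edges. For instance
  ∂RSW = SW − RW + RS,
  ∂PQS = QS − PS + PQ.
The resulting 27×18 matrix has rank 18, and its Smith normal form has invariant factors (1,1,1,1,1,1,1,1,1,1,1,1,1,1,1,1,1,2).

From H_k ≅ ker(∂_k) / im(∂_{k+1}) we obtain:

  H_0: rank C_0 − rank ∂_1 = 9 − 8 = 1, and the invariant factors of ∂_1 are all 1, so H_0 = Z.
  H_1: rank ker ∂_1 − rank ∂_2 = (27 − 8) − 18 = 1, and ∂_2 has invariant factor 2 > 1, so H_1 = Z ⊕ Z/2.
  H_2: rank ker ∂_2 − rank ∂_3 = (18 − 18) − 0 = 0, and there is no ∂_3, so H_2 = 0.

(K is a triangulation of the Klein bottle.)

H_0 ≅ Z,  H_1 ≅ Z ⊕ Z/2,  H_2 = 0.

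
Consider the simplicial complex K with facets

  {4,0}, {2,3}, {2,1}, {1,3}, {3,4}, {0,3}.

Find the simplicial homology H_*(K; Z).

Fix the vertex order 0 < 1 < 2 < 3 < 4 and write every simplex with vertices in increasing order. Then dim K = 1 and the simplices of K are:

  0-simplices (5): [0], [1], [2], [3], [4]
  1-simplices (6): [0,3], [0,4], [1,2], [1,3], [2,3], [3,4]

Hence C_0 ≅ Z^5, C_1 ≅ Z^6.

The boundary map ∂_1: C_1 → C_0 is given by ∂[p,q] = [q] − [p]. For instance
  ∂[2,3] = [3] − [2].
The resulting 5×6 matrix has rank 4, and its Smith normal form has invariant factors (1,1,1,1).

Reading off H_k = ker ∂_k / im ∂_{k+1}:

  H_0: rank C_0 − rank ∂_1 = 5 − 4 = 1, and the invariant factors of ∂_1 are all 1, so H_0 = Z.
  H_1: rank ker ∂_1 − rank ∂_2 = (6 − 4) − 0 = 2, and there is no ∂_2, so H_1 = Z^2.

(K is a triangulation of a wedge of 2 circles.)

H_0 ≅ Z,  H_1 ≅ Z^2.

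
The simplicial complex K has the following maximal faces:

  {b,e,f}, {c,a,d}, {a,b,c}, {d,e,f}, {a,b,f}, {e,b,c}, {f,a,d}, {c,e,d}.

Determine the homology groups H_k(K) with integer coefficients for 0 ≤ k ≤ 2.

We work with the vertex ordering a < b < c < d < e < f. The simplices of K, each written with vertices in increasing order, are:

  0-simplices (6): a, b, c, d, e, f
  1-simplices (12): ab, ac, ad, af, bc, be, bf, cd, ce, de, df, ef
  2-simplices (8): abc, abf, acd, adf, bce, bef, cde, def

giving chain groups C_0 ≅ Z^6, C_1 ≅ Z^12, C_2 ≅ Z^8.

Boundary ∂_1: C_1 → C_0 maps an edge to its endpoints' difference, ∂[p,q] = q − p. For instance
  ∂bf = f − b.
The resulting 6×12 matrix has rank 5, and its Smith normal form has invariant factors (1,1,1,1,1).

Boundary ∂_2: C_2 → C_1 acts by ∂[p,q,r] = [q,r] − [p,r] + [p,q]. For instance
  ∂adf = df − af + ad,
  ∂def = ef − df + de.
The 12×8 boundary matrix has rank 7 and Smith normal form diag(1,1,1,1,1,1,1).

From H_k ≅ ker(∂_k) / im(∂_{k+1}) we obtain:

  H_0: rank C_0 − rank ∂_1 = 6 − 5 = 1, and the invariant factors of ∂_1 are all 1, so H_0 = Z.
  H_1: rank ker ∂_1 − rank ∂_2 = (12 − 5) − 7 = 0, and the invariant factors of ∂_2 are all 1, so H_1 = 0.
  H_2: rank ker ∂_2 − rank ∂_3 = (8 − 7) − 0 = 1, and there is no ∂_3, so H_2 = Z.

(K is a triangulation of the 2-sphere S^2.)

H_0 ≅ Z,  H_1 = 0,  H_2 ≅ Z.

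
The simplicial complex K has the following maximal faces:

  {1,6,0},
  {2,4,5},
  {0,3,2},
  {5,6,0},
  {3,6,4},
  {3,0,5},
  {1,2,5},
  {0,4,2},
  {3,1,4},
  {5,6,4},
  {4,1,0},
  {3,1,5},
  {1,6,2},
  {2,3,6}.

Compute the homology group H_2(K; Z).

Take the total order 0 < 1 < 2 < 3 < 4 < 5 < 6 on the vertex set. Then K (dimension 2) consists of the simplices:

  0-simplices (7): [0], [1], [2], [3], [4], [5], [6]
  1-simplices (21): [0,1], [0,2], [0,3], [0,4], [0,5], [0,6], [1,2], [1,3], [1,4], [1,5], [1,6], [2,3], [2,4], [2,5], [2,6], [3,4], [3,5], [3,6], [4,5], [4,6], [5,6]
  2-simplices (14): [0,1,4], [0,1,6], [0,2,3], [0,2,4], [0,3,5], [0,5,6], [1,2,5], [1,2,6], [1,3,4], [1,3,5], [2,3,6], [2,4,5], [3,4,6], [4,5,6]

Hence C_0 ≅ Z^7, C_1 ≅ Z^21, C_2 ≅ Z^14.

Boundary ∂_1: C_1 → C_0 maps an edge to its endpoints' difference, ∂[p,q] = q − p. For instance
  ∂[1,4] = [4] − [1].
This gives a 7×21 integer matrix of rank 6; reducing to Smith normal form yields diagonal entries (1,1,1,1,1,1).

The boundary map ∂_2: C_2 → C_1 maps a triangle to the signed sum of its edges. For instance
  ∂[1,2,5] = [2,5] − [1,5] + [1,2],
  ∂[0,2,4] = [2,4] − [0,4] + [0,2].
As a 21×14 matrix over Z this has rank 13, with invariant factors (1,1,1,1,1,1,1,1,1,1,1,1,1).

From H_k ≅ ker(∂_k) / im(∂_{k+1}) we obtain:

  H_2: rank ker ∂_2 − rank ∂_3 = (14 − 13) − 0 = 1, and there is no ∂_3, so H_2 = Z.

H_2 = Z.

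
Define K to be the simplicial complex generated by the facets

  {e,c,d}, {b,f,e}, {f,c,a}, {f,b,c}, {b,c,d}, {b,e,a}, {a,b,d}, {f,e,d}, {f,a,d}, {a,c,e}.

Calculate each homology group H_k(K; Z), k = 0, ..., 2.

H_0 = Z,  H_1 = Z/2,  H_2 = 0.

We work with the vertex ordering a < b < c < d < e < f. The simplices of K, each written with vertices in increasing order, are:

  0-simplices (6): a, b, c, d, e, f
  1-simplices (15): ab, ac, ad, ae, af, bc, bd, be, bf, cd, ce, cf, de, df, ef
  2-simplices (10): abd, abe, ace, acf, adf, bcd, bcf, bef, cde, def

so the chain groups are C_0 ≅ Z^6, C_1 ≅ Z^15, C_2 ≅ Z^10.

The boundary map ∂_1: C_1 → C_0 maps an edge to its endpoints' difference, ∂[p,q] = q − p. For instance
  ∂cf = f − c.
The resulting 6×15 matrix has rank 5, and its Smith normal form has invariant factors (1,1,1,1,1).

Boundary ∂_2: C_2 → C_1 maps a triangle to the signed sum of its edges. For instance
  ∂abd = bd − ad + ab,
  ∂acf = cf − af + ac.
As a 15×10 matrix over Z this has rank 10, with invariant factors (1,1,1,1,1,1,1,1,1,2).

Computing H_k = (kernel of ∂_k) / (image of ∂_{k+1}):

  H_0: rank C_0 − rank ∂_1 = 6 − 5 = 1, and the invariant factors of ∂_1 are all 1, so H_0 = Z.
  H_1: rank ker ∂_1 − rank ∂_2 = (15 − 5) − 10 = 0, and ∂_2 has invariant factor 2 > 1, so H_1 = Z/2.
  H_2: rank ker ∂_2 − rank ∂_3 = (10 − 10) − 0 = 0, and there is no ∂_3, so H_2 = 0.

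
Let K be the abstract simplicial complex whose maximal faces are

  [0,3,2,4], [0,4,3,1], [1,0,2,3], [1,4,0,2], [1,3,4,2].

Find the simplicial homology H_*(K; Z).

H_0 ≅ Z,  H_1 = 0,  H_2 = 0,  H_3 ≅ Z.

We work with the vertex ordering 0 < 1 < 2 < 3 < 4. The simplices of K, each written with vertices in increasing order, are:

  0-simplices (5): [0], [1], [2], [3], [4]
  1-simplices (10): [0,1], [0,2], [0,3], [0,4], [1,2], [1,3], [1,4], [2,3], [2,4], [3,4]
  2-simplices (10): [0,1,2], [0,1,3], [0,1,4], [0,2,3], [0,2,4], [0,3,4], [1,2,3], [1,2,4], [1,3,4], [2,3,4]
  3-simplices (5): [0,1,2,3], [0,1,2,4], [0,1,3,4], [0,2,3,4], [1,2,3,4]

Hence C_0 ≅ Z^5, C_1 ≅ Z^10, C_2 ≅ Z^10, C_3 ≅ Z^5.

∂_1: C_1 → C_0 is given by ∂[p,q] = [q] − [p].
The 5×10 boundary matrix has rank 4 and Smith normal form diag(1,1,1,1).

The boundary map ∂_2: C_2 → C_1 sends each 2-simplex [p,q,r] to [q,r] − [p,r] + [p,q]. For instance
  ∂[0,3,4] = [3,4] − [0,4] + [0,3],
  ∂[0,2,4] = [2,4] − [0,4] + [0,2].
This gives a 10×10 integer matrix of rank 6; reducing to Smith normal form yields diagonal entries (1,1,1,1,1,1).

∂_3: C_3 → C_2 sends each 3-simplex σ to the alternating sum Σ_i (−1)^i (σ with its i-th vertex removed). For instance
  ∂[0,1,2,4] = [1,2,4] − [0,2,4] + [0,1,4] − [0,1,2],
  ∂[0,2,3,4] = [2,3,4] − [0,3,4] + [0,2,4] − [0,2,3].
The resulting 10×5 matrix has rank 4, and its Smith normal form has invariant factors (1,1,1,1).

From H_k ≅ ker(∂_k) / im(∂_{k+1}) we obtain:

  H_0: rank C_0 − rank ∂_1 = 5 − 4 = 1, and the invariant factors of ∂_1 are all 1, so H_0 = Z.
  H_1: rank ker ∂_1 − rank ∂_2 = (10 − 4) − 6 = 0, and the invariant factors of ∂_2 are all 1, so H_1 = 0.
  H_2: rank ker ∂_2 − rank ∂_3 = (10 − 6) − 4 = 0, and the invariant factors of ∂_3 are all 1, so H_2 = 0.
  H_3: rank ker ∂_3 − rank ∂_4 = (5 − 4) − 0 = 1, and there is no ∂_4, so H_3 = Z.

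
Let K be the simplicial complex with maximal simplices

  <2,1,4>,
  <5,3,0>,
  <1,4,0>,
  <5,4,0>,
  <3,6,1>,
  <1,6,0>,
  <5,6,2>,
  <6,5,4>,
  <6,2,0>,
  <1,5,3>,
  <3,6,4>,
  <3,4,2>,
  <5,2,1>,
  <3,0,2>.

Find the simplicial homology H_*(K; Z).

Fix the vertex order 0 < 1 < 2 < 3 < 4 < 5 < 6 and write every simplex with vertices in increasing order. Then dim K = 2 and the simplices of K are:

  0-simplices (7): [0], [1], [2], [3], [4], [5], [6]
  1-simplices (21): [0,1], [0,2], [0,3], [0,4], [0,5], [0,6], [1,2], [1,3], [1,4], [1,5], [1,6], [2,3], [2,4], [2,5], [2,6], [3,4], [3,5], [3,6], [4,5], [4,6], [5,6]
  2-simplices (14): [0,1,4], [0,1,6], [0,2,3], [0,2,6], [0,3,5], [0,4,5], [1,2,4], [1,2,5], [1,3,5], [1,3,6], [2,3,4], [2,5,6], [3,4,6], [4,5,6]

giving chain groups C_0 ≅ Z^7, C_1 ≅ Z^21, C_2 ≅ Z^14.

Boundary ∂_1: C_1 → C_0 is given by ∂[p,q] = [q] − [p]. For instance
  ∂[3,6] = [6] − [3].
As a 7×21 matrix over Z this has rank 6, with invariant factors (1,1,1,1,1,1).

Boundary ∂_2: C_2 → C_1 acts by ∂[p,q,r] = [q,r] − [p,r] + [p,q]. For instance
  ∂[0,1,4] = [1,4] − [0,4] + [0,1],
  ∂[1,3,5] = [3,5] − [1,5] + [1,3].
As a 21×14 matrix over Z this has rank 13, with invariant factors (1,1,1,1,1,1,1,1,1,1,1,1,1).

Reading off H_k = ker ∂_k / im ∂_{k+1}:

  H_0: rank C_0 − rank ∂_1 = 7 − 6 = 1, and the invariant factors of ∂_1 are all 1, so H_0 = Z.
  H_1: rank ker ∂_1 − rank ∂_2 = (21 − 6) − 13 = 2, and the invariant factors of ∂_2 are all 1, so H_1 = Z^2.
  H_2: rank ker ∂_2 − rank ∂_3 = (14 − 13) − 0 = 1, and there is no ∂_3, so H_2 = Z.

As a check, the Euler characteristic is 7 − 21 + 14 = 0, which agrees with 1 − 2 + 1 = 0.

H_0 ≅ Z,  H_1 ≅ Z^2,  H_2 ≅ Z.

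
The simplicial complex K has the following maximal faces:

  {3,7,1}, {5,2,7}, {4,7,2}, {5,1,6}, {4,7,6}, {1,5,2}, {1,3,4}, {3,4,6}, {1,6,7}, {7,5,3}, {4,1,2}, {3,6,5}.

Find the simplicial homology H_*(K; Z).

H_0 = Z,  H_1 = Z/2Z,  H_2 = 0.

Take the total order 1 < 2 < 3 < 4 < 5 < 6 < 7 on the vertex set. Then K (dimension 2) consists of the simplices:

  0-simplices (7): [1], [2], [3], [4], [5], [6], [7]
  1-simplices (18): [1,2], [1,3], [1,4], [1,5], [1,6], [1,7], [2,4], [2,5], [2,7], [3,4], [3,5], [3,6], [3,7], [4,6], [4,7], [5,6], [5,7], [6,7]
  2-simplices (12): [1,2,4], [1,2,5], [1,3,4], [1,3,7], [1,5,6], [1,6,7], [2,4,7], [2,5,7], [3,4,6], [3,5,6], [3,5,7], [4,6,7]

Hence C_0 ≅ Z^7, C_1 ≅ Z^18, C_2 ≅ Z^12.

Boundary ∂_1: C_1 → C_0 maps an edge to its endpoints' difference, ∂[p,q] = q − p. For instance
  ∂[1,2] = [2] − [1].
The 7×18 boundary matrix has rank 6 and Smith normal form diag(1,1,1,1,1,1).

∂_2: C_2 → C_1 acts by ∂[p,q,r] = [q,r] − [p,r] + [p,q]. For instance
  ∂[1,2,5] = [2,5] − [1,5] + [1,2],
  ∂[1,3,4] = [3,4] − [1,4] + [1,3].
The resulting 18×12 matrix has rank 12, and its Smith normal form has invariant factors (1,1,1,1,1,1,1,1,1,1,1,2).

Computing H_k = (kernel of ∂_k) / (image of ∂_{k+1}):

  H_0: rank C_0 − rank ∂_1 = 7 − 6 = 1, and the invariant factors of ∂_1 are all 1, so H_0 ≅ Z.
  H_1: rank ker ∂_1 − rank ∂_2 = (18 − 6) − 12 = 0, and ∂_2 has invariant factor 2 > 1, so H_1 ≅ Z/2Z.
  H_2: rank ker ∂_2 − rank ∂_3 = (12 − 12) − 0 = 0, and there is no ∂_3, so H_2 ≅ 0.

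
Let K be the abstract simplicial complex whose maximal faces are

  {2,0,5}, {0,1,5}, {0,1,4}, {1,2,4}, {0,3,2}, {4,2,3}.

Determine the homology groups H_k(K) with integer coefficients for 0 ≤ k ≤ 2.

Take the total order 0 < 1 < 2 < 3 < 4 < 5 on the vertex set. Then K (dimension 2) consists of the simplices:

  0-simplices (6): [0], [1], [2], [3], [4], [5]
  1-simplices (12): [0,1], [0,2], [0,3], [0,4], [0,5], [1,2], [1,4], [1,5], [2,3], [2,4], [2,5], [3,4]
  2-simplices (6): [0,1,4], [0,1,5], [0,2,3], [0,2,5], [1,2,4], [2,3,4]

Hence C_0 ≅ Z^6, C_1 ≅ Z^12, C_2 ≅ Z^6.

The boundary map ∂_1: C_1 → C_0 is given by ∂[p,q] = [q] − [p]. For instance
  ∂[0,3] = [3] − [0].
As a 6×12 matrix over Z this has rank 5, with invariant factors (1,1,1,1,1).

Boundary ∂_2: C_2 → C_1 sends each 2-simplex [p,q,r] to [q,r] − [p,r] + [p,q]. For instance
  ∂[2,3,4] = [3,4] − [2,4] + [2,3],
  ∂[0,2,5] = [2,5] − [0,5] + [0,2].
This gives a 12×6 integer matrix of rank 6; reducing to Smith normal form yields diagonal entries (1,1,1,1,1,1).

From H_k ≅ ker(∂_k) / im(∂_{k+1}) we obtain:

  H_0: rank C_0 − rank ∂_1 = 6 − 5 = 1, and the invariant factors of ∂_1 are all 1, so H_0 = Z.
  H_1: rank ker ∂_1 − rank ∂_2 = (12 − 5) − 6 = 1, and the invariant factors of ∂_2 are all 1, so H_1 = Z.
  H_2: rank ker ∂_2 − rank ∂_3 = (6 − 6) − 0 = 0, and there is no ∂_3, so H_2 = 0.

As a check, the Euler characteristic is 6 − 12 + 6 = 0, which agrees with 1 − 1 + 0 = 0.

H_0 = Z,  H_1 = Z,  H_2 = 0.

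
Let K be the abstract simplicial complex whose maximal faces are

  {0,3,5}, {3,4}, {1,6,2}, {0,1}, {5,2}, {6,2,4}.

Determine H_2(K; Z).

H_2 = 0.

Order the vertices as 0 < 1 < 2 < 3 < 4 < 5 < 6. Listing each simplex with vertices in this order, K has dimension 2 with simplices:

  0-simplices (7): [0], [1], [2], [3], [4], [5], [6]
  1-simplices (11): [0,1], [0,3], [0,5], [1,2], [1,6], [2,4], [2,5], [2,6], [3,4], [3,5], [4,6]
  2-simplices (3): [0,3,5], [1,2,6], [2,4,6]

giving chain groups C_0 ≅ Z^7, C_1 ≅ Z^11, C_2 ≅ Z^3.

Boundary ∂_1: C_1 → C_0 is given by ∂[p,q] = [q] − [p]. For instance
  ∂[1,2] = [2] − [1].
This gives a 7×11 integer matrix of rank 6; reducing to Smith normal form yields diagonal entries (1,1,1,1,1,1).

∂_2: C_2 → C_1 maps a triangle to the signed sum of its edges. For instance
  ∂[1,2,6] = [2,6] − [1,6] + [1,2],
  ∂[0,3,5] = [3,5] − [0,5] + [0,3].
The resulting 11×3 matrix has rank 3, and its Smith normal form has invariant factors (1,1,1).

Now H_k = ker ∂_k / im ∂_{k+1}, so:

  H_2: rank ker ∂_2 − rank ∂_3 = (3 − 3) − 0 = 0, and there is no ∂_3, so H_2 ≅ 0.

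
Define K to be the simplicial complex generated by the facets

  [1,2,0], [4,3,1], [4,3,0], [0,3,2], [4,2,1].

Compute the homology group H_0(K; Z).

H_0 = Z.

Take the total order 0 < 1 < 2 < 3 < 4 on the vertex set. Then K (dimension 2) consists of the simplices:

  0-simplices (5): [0], [1], [2], [3], [4]
  1-simplices (10): [0,1], [0,2], [0,3], [0,4], [1,2], [1,3], [1,4], [2,3], [2,4], [3,4]
  2-simplices (5): [0,1,2], [0,2,3], [0,3,4], [1,2,4], [1,3,4]

giving chain groups C_0 ≅ Z^5, C_1 ≅ Z^10, C_2 ≅ Z^5.

The boundary map ∂_1: C_1 → C_0 maps an edge to its endpoints' difference, ∂[p,q] = q − p.
As a 5×10 matrix over Z this has rank 4, with invariant factors (1,1,1,1).

Boundary ∂_2: C_2 → C_1 maps a triangle to the signed sum of its edges. For instance
  ∂[0,1,2] = [1,2] − [0,2] + [0,1],
  ∂[1,2,4] = [2,4] − [1,4] + [1,2].
As a 10×5 matrix over Z this has rank 5, with invariant factors (1,1,1,1,1).

Reading off H_k = ker ∂_k / im ∂_{k+1}:

  H_0: rank C_0 − rank ∂_1 = 5 − 4 = 1, and the invariant factors of ∂_1 are all 1, so H_0 = Z.

(K is a triangulation of the Möbius band.)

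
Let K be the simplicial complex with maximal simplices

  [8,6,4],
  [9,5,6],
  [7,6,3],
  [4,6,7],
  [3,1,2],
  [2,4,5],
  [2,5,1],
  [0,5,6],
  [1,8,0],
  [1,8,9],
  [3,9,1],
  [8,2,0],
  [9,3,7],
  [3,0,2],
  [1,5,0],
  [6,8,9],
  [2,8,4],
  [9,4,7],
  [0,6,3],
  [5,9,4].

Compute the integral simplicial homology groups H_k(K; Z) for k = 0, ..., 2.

H_0 ≅ Z,  H_1 ≅ Z ⊕ Z/2,  H_2 = 0.

Fix the vertex order 0 < 1 < 2 < 3 < 4 < 5 < 6 < 7 < 8 < 9 and write every simplex with vertices in increasing order. Then dim K = 2 and the simplices of K are:

  0-simplices (10): [0], [1], [2], [3], [4], [5], [6], [7], [8], [9]
  1-simplices (30): (30 of them)
  2-simplices (20): (20 of them)

giving chain groups C_0 ≅ Z^10, C_1 ≅ Z^30, C_2 ≅ Z^20.

The boundary map ∂_1: C_1 → C_0 is given by ∂[p,q] = [q] − [p].
The resulting 10×30 matrix has rank 9, and its Smith normal form has invariant factors (1,1,1,1,1,1,1,1,1).

Boundary ∂_2: C_2 → C_1 acts by ∂[p,q,r] = [q,r] − [p,r] + [p,q]. For instance
  ∂[0,5,6] = [5,6] − [0,6] + [0,5],
  ∂[4,5,9] = [5,9] − [4,9] + [4,5].
The 30×20 boundary matrix has rank 20 and Smith normal form diag(1,1,1,1,1,1,1,1,1,1,1,1,1,1,1,1,1,1,1,2).

From H_k ≅ ker(∂_k) / im(∂_{k+1}) we obtain:

  H_0: rank C_0 − rank ∂_1 = 10 − 9 = 1, and the invariant factors of ∂_1 are all 1, so H_0 = Z.
  H_1: rank ker ∂_1 − rank ∂_2 = (30 − 9) − 20 = 1, and ∂_2 has invariant factor 2 > 1, so H_1 = Z ⊕ Z/2.
  H_2: rank ker ∂_2 − rank ∂_3 = (20 − 20) − 0 = 0, and there is no ∂_3, so H_2 = 0.

As a check, the Euler characteristic is 10 − 30 + 20 = 0, which agrees with 1 − 1 + 0 = 0.
(K is a triangulation of the Klein bottle.)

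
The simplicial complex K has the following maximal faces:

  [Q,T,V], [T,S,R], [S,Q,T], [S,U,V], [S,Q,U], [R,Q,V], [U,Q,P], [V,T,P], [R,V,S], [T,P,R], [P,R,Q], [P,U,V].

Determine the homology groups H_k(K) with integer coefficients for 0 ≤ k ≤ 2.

We work with the vertex ordering P < Q < R < S < T < U < V. The simplices of K, each written with vertices in increasing order, are:

  0-simplices (7): P, Q, R, S, T, U, V
  1-simplices (18): PQ, PR, PT, PU, PV, QR, QS, QT, QU, QV, RS, RT, RV, ST, SU, SV, TV, UV
  2-simplices (12): PQR, PQU, PRT, PTV, PUV, QRV, QST, QSU, QTV, RST, RSV, SUV

Hence C_0 ≅ Z^7, C_1 ≅ Z^18, C_2 ≅ Z^12.

The boundary map ∂_1: C_1 → C_0 maps an edge to its endpoints' difference, ∂[p,q] = q − p. For instance
  ∂QS = S − Q.
The 7×18 boundary matrix has rank 6 and Smith normal form diag(1,1,1,1,1,1).

∂_2: C_2 → C_1 acts by ∂[p,q,r] = [q,r] − [p,r] + [p,q]. For instance
  ∂PTV = TV − PV + PT,
  ∂PQU = QU − PU + PQ.
The 18×12 boundary matrix has rank 12 and Smith normal form diag(1,1,1,1,1,1,1,1,1,1,1,2).

Now H_k = ker ∂_k / im ∂_{k+1}, so:

  H_0: rank C_0 − rank ∂_1 = 7 − 6 = 1, and the invariant factors of ∂_1 are all 1, so H_0 = Z.
  H_1: rank ker ∂_1 − rank ∂_2 = (18 − 6) − 12 = 0, and ∂_2 has invariant factor 2 > 1, so H_1 = Z/2.
  H_2: rank ker ∂_2 − rank ∂_3 = (12 − 12) − 0 = 0, and there is no ∂_3, so H_2 = 0.

(K is a triangulation of the real projective plane RP^2.)

H_0 = Z,  H_1 = Z/2,  H_2 = 0.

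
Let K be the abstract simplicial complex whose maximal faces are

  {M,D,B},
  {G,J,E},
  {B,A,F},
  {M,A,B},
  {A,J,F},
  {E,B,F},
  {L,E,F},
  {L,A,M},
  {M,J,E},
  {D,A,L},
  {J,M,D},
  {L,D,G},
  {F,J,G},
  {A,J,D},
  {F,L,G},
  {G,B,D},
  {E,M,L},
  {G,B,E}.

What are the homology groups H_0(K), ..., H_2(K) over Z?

H_0 ≅ Z,  H_1 ≅ Z ⊕ Z/2,  H_2 = 0.

Fix the vertex order A < B < D < E < F < G < J < L < M and write every simplex with vertices in increasing order. Then dim K = 2 and the simplices of K are:

  0-simplices (9): A, B, D, E, F, G, J, L, M
  1-simplices (27): AB, AD, AF, AJ, AL, AM, BD, BE, BF, BG, BM, DG, DJ, DL, DM, EF, EG, EJ, EL, EM, FG, FJ, FL, GJ, GL, JM, LM
  2-simplices (18): ABF, ABM, ADJ, ADL, AFJ, ALM, BDG, BDM, BEF, BEG, DGL, DJM, EFL, EGJ, EJM, ELM, FGJ, FGL

so the chain groups are C_0 ≅ Z^9, C_1 ≅ Z^27, C_2 ≅ Z^18.

The boundary map ∂_1: C_1 → C_0 is given by ∂[p,q] = [q] − [p]. For instance
  ∂AB = B − A.
This gives a 9×27 integer matrix of rank 8; reducing to Smith normal form yields diagonal entries (1,1,1,1,1,1,1,1).

The boundary map ∂_2: C_2 → C_1 acts by ∂[p,q,r] = [q,r] − [p,r] + [p,q]. For instance
  ∂FGJ = GJ − FJ + FG,
  ∂DJM = JM − DM + DJ.
This gives a 27×18 integer matrix of rank 18; reducing to Smith normal form yields diagonal entries (1,1,1,1,1,1,1,1,1,1,1,1,1,1,1,1,1,2).

Computing H_k = (kernel of ∂_k) / (image of ∂_{k+1}):

  H_0: rank C_0 − rank ∂_1 = 9 − 8 = 1, and the invariant factors of ∂_1 are all 1, so H_0 = Z.
  H_1: rank ker ∂_1 − rank ∂_2 = (27 − 8) − 18 = 1, and ∂_2 has invariant factor 2 > 1, so H_1 = Z ⊕ Z/2.
  H_2: rank ker ∂_2 − rank ∂_3 = (18 − 18) − 0 = 0, and there is no ∂_3, so H_2 = 0.

As a check, the Euler characteristic is 9 − 27 + 18 = 0, which agrees with 1 − 1 + 0 = 0.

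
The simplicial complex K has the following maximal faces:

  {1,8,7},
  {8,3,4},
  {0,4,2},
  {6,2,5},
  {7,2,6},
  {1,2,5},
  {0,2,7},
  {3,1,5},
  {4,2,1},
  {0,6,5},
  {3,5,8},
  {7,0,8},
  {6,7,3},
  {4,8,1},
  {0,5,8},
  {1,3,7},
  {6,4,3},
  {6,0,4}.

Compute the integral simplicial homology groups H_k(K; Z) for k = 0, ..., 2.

H_0 ≅ Z,  H_1 ≅ Z ⊕ Z/2Z,  H_2 = 0.

K has 9 vertices, 27 edges, 18 triangles.
rank ∂_0 = 0, rank ∂_1 = 8 ⇒ b_0 = 9 − 0 − 8 = 1; all invariant factors of ∂_1 are 1 so no torsion. So H_0 ≅ Z.
rank ∂_1 = 8, rank ∂_2 = 18 ⇒ b_1 = 27 − 8 − 18 = 1; ∂_2 has invariant factor(s) [2] giving torsion. So H_1 ≅ Z ⊕ Z/2Z.
rank ∂_2 = 18, rank ∂_3 = 0 ⇒ b_2 = 18 − 18 − 0 = 0. So H_2 ≅ 0.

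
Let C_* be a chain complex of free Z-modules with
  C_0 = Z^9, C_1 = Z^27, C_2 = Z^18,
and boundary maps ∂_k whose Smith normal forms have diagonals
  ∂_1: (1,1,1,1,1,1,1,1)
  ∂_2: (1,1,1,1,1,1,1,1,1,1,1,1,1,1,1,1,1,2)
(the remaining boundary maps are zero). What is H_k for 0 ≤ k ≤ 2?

H_0: b_0 = 9 − 0 − 8 = 1; torsion from ∂_1 factors > 1: none. So H_0 = Z.
H_1: b_1 = 27 − 8 − 18 = 1; torsion from ∂_2 factors > 1: [2]. So H_1 = Z ⊕ Z/2.
H_2: b_2 = 18 − 18 − 0 = 0; torsion from ∂_3 factors > 1: none. So H_2 = 0.

H_0 = Z,  H_1 = Z ⊕ Z/2,  H_2 = 0.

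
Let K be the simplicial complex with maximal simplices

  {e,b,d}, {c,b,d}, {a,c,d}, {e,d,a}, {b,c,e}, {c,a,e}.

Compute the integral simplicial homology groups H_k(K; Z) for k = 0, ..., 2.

H_0 = Z,  H_1 = 0,  H_2 = Z.

Fix the vertex order a < b < c < d < e and write every simplex with vertices in increasing order. Then dim K = 2 and the simplices of K are:

  0-simplices (5): a, b, c, d, e
  1-simplices (9): ac, ad, ae, bc, bd, be, cd, ce, de
  2-simplices (6): acd, ace, ade, bcd, bce, bde

so the chain groups are C_0 ≅ Z^5, C_1 ≅ Z^9, C_2 ≅ Z^6.

∂_1: C_1 → C_0 sends each edge [p,q] (with p < q) to q − p. For instance
  ∂bd = d − b.
This gives a 5×9 integer matrix of rank 4; reducing to Smith normal form yields diagonal entries (1,1,1,1).

∂_2: C_2 → C_1 acts by ∂[p,q,r] = [q,r] − [p,r] + [p,q]. For instance
  ∂bde = de − be + bd,
  ∂bce = ce − be + bc.
This gives a 9×6 integer matrix of rank 5; reducing to Smith normal form yields diagonal entries (1,1,1,1,1).

From H_k ≅ ker(∂_k) / im(∂_{k+1}) we obtain:

  H_0: rank C_0 − rank ∂_1 = 5 − 4 = 1, and the invariant factors of ∂_1 are all 1, so H_0 = Z.
  H_1: rank ker ∂_1 − rank ∂_2 = (9 − 4) − 5 = 0, and the invariant factors of ∂_2 are all 1, so H_1 = 0.
  H_2: rank ker ∂_2 − rank ∂_3 = (6 − 5) − 0 = 1, and there is no ∂_3, so H_2 = Z.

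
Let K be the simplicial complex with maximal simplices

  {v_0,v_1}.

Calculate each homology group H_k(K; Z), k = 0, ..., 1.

K has 2 vertices, 1 edge.
rank ∂_0 = 0, rank ∂_1 = 1 ⇒ b_0 = 2 − 0 − 1 = 1; all invariant factors of ∂_1 are 1 so no torsion. So H_0 = Z.
rank ∂_1 = 1, rank ∂_2 = 0 ⇒ b_1 = 1 − 1 − 0 = 0. So H_1 = 0.

H_0 ≅ Z,  H_1 = 0.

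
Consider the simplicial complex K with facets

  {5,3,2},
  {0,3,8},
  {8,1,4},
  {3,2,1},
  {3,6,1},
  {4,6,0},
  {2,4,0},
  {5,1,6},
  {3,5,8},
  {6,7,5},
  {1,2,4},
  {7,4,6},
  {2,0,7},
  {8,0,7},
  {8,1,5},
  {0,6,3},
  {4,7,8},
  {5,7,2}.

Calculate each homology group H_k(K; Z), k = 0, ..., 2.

H_0 = Z,  H_1 = Z × Z/2,  H_2 = 0.

We work with the vertex ordering 0 < 1 < 2 < 3 < 4 < 5 < 6 < 7 < 8. The simplices of K, each written with vertices in increasing order, are:

  0-simplices (9): [0], [1], [2], [3], [4], [5], [6], [7], [8]
  1-simplices (27): (27 of them)
  2-simplices (18): [0,2,4], [0,2,7], [0,3,6], [0,3,8], [0,4,6], [0,7,8], [1,2,3], [1,2,4], [1,3,6], [1,4,8], [1,5,6], [1,5,8], [2,3,5], [2,5,7], [3,5,8], [4,6,7], [4,7,8], [5,6,7]

so the chain groups are C_0 ≅ Z^9, C_1 ≅ Z^27, C_2 ≅ Z^18.

Boundary ∂_1: C_1 → C_0 is given by ∂[p,q] = [q] − [p].
This gives a 9×27 integer matrix of rank 8; reducing to Smith normal form yields diagonal entries (1,1,1,1,1,1,1,1).

∂_2: C_2 → C_1 maps a triangle to the signed sum of its edges. For instance
  ∂[1,5,6] = [5,6] − [1,6] + [1,5],
  ∂[1,2,3] = [2,3] − [1,3] + [1,2].
The 27×18 boundary matrix has rank 18 and Smith normal form diag(1,1,1,1,1,1,1,1,1,1,1,1,1,1,1,1,1,2).

Now H_k = ker ∂_k / im ∂_{k+1}, so:

  H_0: rank C_0 − rank ∂_1 = 9 − 8 = 1, and the invariant factors of ∂_1 are all 1, so H_0 ≅ Z.
  H_1: rank ker ∂_1 − rank ∂_2 = (27 − 8) − 18 = 1, and ∂_2 has invariant factor 2 > 1, so H_1 ≅ Z × Z/2.
  H_2: rank ker ∂_2 − rank ∂_3 = (18 − 18) − 0 = 0, and there is no ∂_3, so H_2 ≅ 0.

(K is a triangulation of the Klein bottle.)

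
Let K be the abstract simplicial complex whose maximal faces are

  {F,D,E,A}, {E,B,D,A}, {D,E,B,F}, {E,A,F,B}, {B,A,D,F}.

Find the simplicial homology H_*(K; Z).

Take the total order A < B < D < E < F on the vertex set. Then K (dimension 3) consists of the simplices:

  0-simplices (5): A, B, D, E, F
  1-simplices (10): AB, AD, AE, AF, BD, BE, BF, DE, DF, EF
  2-simplices (10): ABD, ABE, ABF, ADE, ADF, AEF, BDE, BDF, BEF, DEF
  3-simplices (5): ABDE, ABDF, ABEF, ADEF, BDEF

giving chain groups C_0 ≅ Z^5, C_1 ≅ Z^10, C_2 ≅ Z^10, C_3 ≅ Z^5.

∂_1: C_1 → C_0 is given by ∂[p,q] = [q] − [p].
The resulting 5×10 matrix has rank 4, and its Smith normal form has invariant factors (1,1,1,1).

∂_2: C_2 → C_1 maps a triangle to the signed sum of its edges. For instance
  ∂ADF = DF − AF + AD,
  ∂ABD = BD − AD + AB.
This gives a 10×10 integer matrix of rank 6; reducing to Smith normal form yields diagonal entries (1,1,1,1,1,1).

The boundary map ∂_3: C_3 → C_2 sends each 3-simplex σ to the alternating sum Σ_i (−1)^i (σ with its i-th vertex removed). For instance
  ∂ABDF = BDF − ADF + ABF − ABD,
  ∂ABEF = BEF − AEF + ABF − ABE.
As a 10×5 matrix over Z this has rank 4, with invariant factors (1,1,1,1).

From H_k ≅ ker(∂_k) / im(∂_{k+1}) we obtain:

  H_0: rank C_0 − rank ∂_1 = 5 − 4 = 1, and the invariant factors of ∂_1 are all 1, so H_0 = Z.
  H_1: rank ker ∂_1 − rank ∂_2 = (10 − 4) − 6 = 0, and the invariant factors of ∂_2 are all 1, so H_1 = 0.
  H_2: rank ker ∂_2 − rank ∂_3 = (10 − 6) − 4 = 0, and the invariant factors of ∂_3 are all 1, so H_2 = 0.
  H_3: rank ker ∂_3 − rank ∂_4 = (5 − 4) − 0 = 1, and there is no ∂_4, so H_3 = Z.

H_0 = Z,  H_1 = 0,  H_2 = 0,  H_3 = Z.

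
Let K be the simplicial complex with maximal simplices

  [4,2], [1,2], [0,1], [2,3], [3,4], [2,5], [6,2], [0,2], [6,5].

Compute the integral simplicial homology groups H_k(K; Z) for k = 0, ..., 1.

H_0 ≅ Z,  H_1 ≅ Z^3.

K has 7 vertices, 9 edges.
rank ∂_0 = 0, rank ∂_1 = 6 ⇒ b_0 = 7 − 0 − 6 = 1; all invariant factors of ∂_1 are 1 so no torsion. So H_0 = Z.
rank ∂_1 = 6, rank ∂_2 = 0 ⇒ b_1 = 9 − 6 − 0 = 3. So H_1 = Z^3.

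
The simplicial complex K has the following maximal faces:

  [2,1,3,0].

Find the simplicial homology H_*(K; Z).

H_0 = Z,  H_1 = 0,  H_2 = 0,  H_3 = 0.

K has 4 vertices, 6 edges, 4 triangles, 1 3-simplex.
rank ∂_0 = 0, rank ∂_1 = 3 ⇒ b_0 = 4 − 0 − 3 = 1; all invariant factors of ∂_1 are 1 so no torsion. So H_0 ≅ Z.
rank ∂_1 = 3, rank ∂_2 = 3 ⇒ b_1 = 6 − 3 − 3 = 0; all invariant factors of ∂_2 are 1 so no torsion. So H_1 ≅ 0.
rank ∂_2 = 3, rank ∂_3 = 1 ⇒ b_2 = 4 − 3 − 1 = 0; all invariant factors of ∂_3 are 1 so no torsion. So H_2 ≅ 0.
rank ∂_3 = 1, rank ∂_4 = 0 ⇒ b_3 = 1 − 1 − 0 = 0. So H_3 ≅ 0.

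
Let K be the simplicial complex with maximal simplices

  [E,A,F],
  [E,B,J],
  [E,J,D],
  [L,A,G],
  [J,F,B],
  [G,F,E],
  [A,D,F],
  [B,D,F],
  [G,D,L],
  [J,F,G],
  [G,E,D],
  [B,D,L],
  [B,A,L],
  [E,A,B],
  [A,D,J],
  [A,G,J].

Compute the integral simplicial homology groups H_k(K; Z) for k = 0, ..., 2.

Take the total order A < B < D < E < F < G < J < L on the vertex set. Then K (dimension 2) consists of the simplices:

  0-simplices (8): A, B, D, E, F, G, J, L
  1-simplices (24): AB, AD, AE, AF, AG, AJ, AL, BD, BE, BF, BJ, BL, DE, DF, DG, DJ, DL, EF, EG, EJ, FG, FJ, GJ, GL
  2-simplices (16): ABE, ABL, ADF, ADJ, AEF, AGJ, AGL, BDF, BDL, BEJ, BFJ, DEG, DEJ, DGL, EFG, FGJ

so the chain groups are C_0 ≅ Z^8, C_1 ≅ Z^24, C_2 ≅ Z^16.

The boundary map ∂_1: C_1 → C_0 is given by ∂[p,q] = [q] − [p].
This gives a 8×24 integer matrix of rank 7; reducing to Smith normal form yields diagonal entries (1,1,1,1,1,1,1).

∂_2: C_2 → C_1 sends each 2-simplex [p,q,r] to [q,r] − [p,r] + [p,q]. For instance
  ∂ADJ = DJ − AJ + AD,
  ∂ABL = BL − AL + AB.
As a 24×16 matrix over Z this has rank 15, with invariant factors (1,1,1,1,1,1,1,1,1,1,1,1,1,1,1).

From H_k ≅ ker(∂_k) / im(∂_{k+1}) we obtain:

  H_0: rank C_0 − rank ∂_1 = 8 − 7 = 1, and the invariant factors of ∂_1 are all 1, so H_0 = Z.
  H_1: rank ker ∂_1 − rank ∂_2 = (24 − 7) − 15 = 2, and the invariant factors of ∂_2 are all 1, so H_1 = Z^2.
  H_2: rank ker ∂_2 − rank ∂_3 = (16 − 15) − 0 = 1, and there is no ∂_3, so H_2 = Z.

H_0 = Z,  H_1 = Z^2,  H_2 = Z.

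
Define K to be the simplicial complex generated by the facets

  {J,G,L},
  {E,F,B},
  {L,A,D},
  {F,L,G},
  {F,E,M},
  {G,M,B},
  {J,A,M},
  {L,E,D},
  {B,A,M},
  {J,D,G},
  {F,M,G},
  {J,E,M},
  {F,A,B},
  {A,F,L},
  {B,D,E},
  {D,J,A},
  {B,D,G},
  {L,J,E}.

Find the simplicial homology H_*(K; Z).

H_0 ≅ Z,  H_1 ≅ Z × Z/2,  H_2 = 0.

We work with the vertex ordering A < B < D < E < F < G < J < L < M. The simplices of K, each written with vertices in increasing order, are:

  0-simplices (9): A, B, D, E, F, G, J, L, M
  1-simplices (27): AB, AD, AF, AJ, AL, AM, BD, BE, BF, BG, BM, DE, DG, DJ, DL, EF, EJ, EL, EM, FG, FL, FM, GJ, GL, GM, JL, JM
  2-simplices (18): ABF, ABM, ADJ, ADL, AFL, AJM, BDE, BDG, BEF, BGM, DEL, DGJ, EFM, EJL, EJM, FGL, FGM, GJL

Hence C_0 ≅ Z^9, C_1 ≅ Z^27, C_2 ≅ Z^18.

The boundary map ∂_1: C_1 → C_0 maps an edge to its endpoints' difference, ∂[p,q] = q − p. For instance
  ∂GJ = J − G.
The resulting 9×27 matrix has rank 8, and its Smith normal form has invariant factors (1,1,1,1,1,1,1,1).

∂_2: C_2 → C_1 sends each 2-simplex [p,q,r] to [q,r] − [p,r] + [p,q]. For instance
  ∂GJL = JL − GL + GJ,
  ∂AJM = JM − AM + AJ.
This gives a 27×18 integer matrix of rank 18; reducing to Smith normal form yields diagonal entries (1,1,1,1,1,1,1,1,1,1,1,1,1,1,1,1,1,2).

From H_k ≅ ker(∂_k) / im(∂_{k+1}) we obtain:

  H_0: rank C_0 − rank ∂_1 = 9 − 8 = 1, and the invariant factors of ∂_1 are all 1, so H_0 = Z.
  H_1: rank ker ∂_1 − rank ∂_2 = (27 − 8) − 18 = 1, and ∂_2 has invariant factor 2 > 1, so H_1 = Z × Z/2.
  H_2: rank ker ∂_2 − rank ∂_3 = (18 − 18) − 0 = 0, and there is no ∂_3, so H_2 = 0.

(K is a triangulation of the Klein bottle.)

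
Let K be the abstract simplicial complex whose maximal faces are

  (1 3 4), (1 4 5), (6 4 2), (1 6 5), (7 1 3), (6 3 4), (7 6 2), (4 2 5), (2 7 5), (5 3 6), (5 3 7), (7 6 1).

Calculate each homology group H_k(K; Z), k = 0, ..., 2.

Fix the vertex order 1 < 2 < 3 < 4 < 5 < 6 < 7 and write every simplex with vertices in increasing order. Then dim K = 2 and the simplices of K are:

  0-simplices (7): [1], [2], [3], [4], [5], [6], [7]
  1-simplices (18): [1,3], [1,4], [1,5], [1,6], [1,7], [2,4], [2,5], [2,6], [2,7], [3,4], [3,5], [3,6], [3,7], [4,5], [4,6], [5,6], [5,7], [6,7]
  2-simplices (12): [1,3,4], [1,3,7], [1,4,5], [1,5,6], [1,6,7], [2,4,5], [2,4,6], [2,5,7], [2,6,7], [3,4,6], [3,5,6], [3,5,7]

so the chain groups are C_0 ≅ Z^7, C_1 ≅ Z^18, C_2 ≅ Z^12.

The boundary map ∂_1: C_1 → C_0 sends each edge [p,q] (with p < q) to q − p.
The 7×18 boundary matrix has rank 6 and Smith normal form diag(1,1,1,1,1,1).

Boundary ∂_2: C_2 → C_1 maps a triangle to the signed sum of its edges. For instance
  ∂[2,5,7] = [5,7] − [2,7] + [2,5],
  ∂[1,6,7] = [6,7] − [1,7] + [1,6].
As a 18×12 matrix over Z this has rank 12, with invariant factors (1,1,1,1,1,1,1,1,1,1,1,2).

From H_k ≅ ker(∂_k) / im(∂_{k+1}) we obtain:

  H_0: rank C_0 − rank ∂_1 = 7 − 6 = 1, and the invariant factors of ∂_1 are all 1, so H_0 ≅ Z.
  H_1: rank ker ∂_1 − rank ∂_2 = (18 − 6) − 12 = 0, and ∂_2 has invariant factor 2 > 1, so H_1 ≅ Z_2.
  H_2: rank ker ∂_2 − rank ∂_3 = (12 − 12) − 0 = 0, and there is no ∂_3, so H_2 ≅ 0.

As a check, the Euler characteristic is 7 − 18 + 12 = 1, which agrees with 1 − 0 + 0 = 1.

H_0 ≅ Z,  H_1 ≅ Z_2,  H_2 = 0.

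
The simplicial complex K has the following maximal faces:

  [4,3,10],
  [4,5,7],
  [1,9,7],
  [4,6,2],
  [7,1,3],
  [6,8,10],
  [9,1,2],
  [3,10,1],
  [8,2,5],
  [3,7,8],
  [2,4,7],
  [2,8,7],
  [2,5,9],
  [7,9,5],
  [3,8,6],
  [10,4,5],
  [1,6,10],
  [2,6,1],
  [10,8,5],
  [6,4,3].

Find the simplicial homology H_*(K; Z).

Order the vertices as 1 < 2 < 3 < 4 < 5 < 6 < 7 < 8 < 9 < 10. Listing each simplex with vertices in this order, K has dimension 2 with simplices:

  0-simplices (10): [1], [2], [3], [4], [5], [6], [7], [8], [9], [10]
  1-simplices (30): (30 of them)
  2-simplices (20): (20 of them)

giving chain groups C_0 ≅ Z^10, C_1 ≅ Z^30, C_2 ≅ Z^20.

The boundary map ∂_1: C_1 → C_0 maps an edge to its endpoints' difference, ∂[p,q] = q − p. For instance
  ∂[1,6] = [6] − [1].
The resulting 10×30 matrix has rank 9, and its Smith normal form has invariant factors (1,1,1,1,1,1,1,1,1).

The boundary map ∂_2: C_2 → C_1 acts by ∂[p,q,r] = [q,r] − [p,r] + [p,q]. For instance
  ∂[2,7,8] = [7,8] − [2,8] + [2,7],
  ∂[2,5,9] = [5,9] − [2,9] + [2,5].
The 30×20 boundary matrix has rank 20 and Smith normal form diag(1,1,1,1,1,1,1,1,1,1,1,1,1,1,1,1,1,1,1,2).

Now H_k = ker ∂_k / im ∂_{k+1}, so:

  H_0: rank C_0 − rank ∂_1 = 10 − 9 = 1, and the invariant factors of ∂_1 are all 1, so H_0 = Z.
  H_1: rank ker ∂_1 − rank ∂_2 = (30 − 9) − 20 = 1, and ∂_2 has invariant factor 2 > 1, so H_1 = Z ⊕ Z/2.
  H_2: rank ker ∂_2 − rank ∂_3 = (20 − 20) − 0 = 0, and there is no ∂_3, so H_2 = 0.

H_0 ≅ Z,  H_1 ≅ Z ⊕ Z/2,  H_2 = 0.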